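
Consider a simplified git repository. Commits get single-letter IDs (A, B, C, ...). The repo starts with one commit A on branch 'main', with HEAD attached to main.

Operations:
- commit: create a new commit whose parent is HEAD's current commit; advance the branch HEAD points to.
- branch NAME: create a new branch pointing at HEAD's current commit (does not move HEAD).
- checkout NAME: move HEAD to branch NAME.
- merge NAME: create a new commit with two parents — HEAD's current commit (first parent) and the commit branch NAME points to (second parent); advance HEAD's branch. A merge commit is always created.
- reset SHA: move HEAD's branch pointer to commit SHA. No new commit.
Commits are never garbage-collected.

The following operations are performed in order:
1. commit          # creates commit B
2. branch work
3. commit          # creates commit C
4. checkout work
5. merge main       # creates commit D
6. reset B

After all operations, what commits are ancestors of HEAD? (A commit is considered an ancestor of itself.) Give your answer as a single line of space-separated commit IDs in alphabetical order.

After op 1 (commit): HEAD=main@B [main=B]
After op 2 (branch): HEAD=main@B [main=B work=B]
After op 3 (commit): HEAD=main@C [main=C work=B]
After op 4 (checkout): HEAD=work@B [main=C work=B]
After op 5 (merge): HEAD=work@D [main=C work=D]
After op 6 (reset): HEAD=work@B [main=C work=B]

Answer: A B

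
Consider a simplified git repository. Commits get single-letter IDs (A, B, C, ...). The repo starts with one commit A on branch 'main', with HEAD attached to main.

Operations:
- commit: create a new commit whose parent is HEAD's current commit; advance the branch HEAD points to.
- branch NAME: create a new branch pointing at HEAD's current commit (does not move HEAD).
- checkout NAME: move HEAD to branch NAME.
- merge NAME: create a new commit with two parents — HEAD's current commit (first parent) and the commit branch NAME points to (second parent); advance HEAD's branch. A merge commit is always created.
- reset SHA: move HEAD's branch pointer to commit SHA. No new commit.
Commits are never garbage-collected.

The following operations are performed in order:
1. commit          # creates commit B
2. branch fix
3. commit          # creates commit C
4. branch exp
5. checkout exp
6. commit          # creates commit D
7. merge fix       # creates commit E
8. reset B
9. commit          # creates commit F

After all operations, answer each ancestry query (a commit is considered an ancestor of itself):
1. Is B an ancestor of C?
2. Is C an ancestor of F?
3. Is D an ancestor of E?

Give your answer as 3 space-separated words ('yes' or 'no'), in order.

Answer: yes no yes

Derivation:
After op 1 (commit): HEAD=main@B [main=B]
After op 2 (branch): HEAD=main@B [fix=B main=B]
After op 3 (commit): HEAD=main@C [fix=B main=C]
After op 4 (branch): HEAD=main@C [exp=C fix=B main=C]
After op 5 (checkout): HEAD=exp@C [exp=C fix=B main=C]
After op 6 (commit): HEAD=exp@D [exp=D fix=B main=C]
After op 7 (merge): HEAD=exp@E [exp=E fix=B main=C]
After op 8 (reset): HEAD=exp@B [exp=B fix=B main=C]
After op 9 (commit): HEAD=exp@F [exp=F fix=B main=C]
ancestors(C) = {A,B,C}; B in? yes
ancestors(F) = {A,B,F}; C in? no
ancestors(E) = {A,B,C,D,E}; D in? yes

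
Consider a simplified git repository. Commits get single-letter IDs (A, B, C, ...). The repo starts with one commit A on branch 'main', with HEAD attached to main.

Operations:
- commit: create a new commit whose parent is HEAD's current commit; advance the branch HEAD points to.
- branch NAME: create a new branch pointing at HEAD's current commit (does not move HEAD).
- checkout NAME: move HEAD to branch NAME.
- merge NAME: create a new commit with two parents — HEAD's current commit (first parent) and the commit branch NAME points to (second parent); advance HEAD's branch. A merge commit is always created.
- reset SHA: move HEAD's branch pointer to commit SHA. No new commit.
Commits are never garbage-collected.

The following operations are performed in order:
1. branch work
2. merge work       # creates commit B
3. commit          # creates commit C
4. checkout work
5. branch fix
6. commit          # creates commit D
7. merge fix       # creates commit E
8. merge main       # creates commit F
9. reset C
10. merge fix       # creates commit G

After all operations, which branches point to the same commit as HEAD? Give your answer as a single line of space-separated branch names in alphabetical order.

Answer: work

Derivation:
After op 1 (branch): HEAD=main@A [main=A work=A]
After op 2 (merge): HEAD=main@B [main=B work=A]
After op 3 (commit): HEAD=main@C [main=C work=A]
After op 4 (checkout): HEAD=work@A [main=C work=A]
After op 5 (branch): HEAD=work@A [fix=A main=C work=A]
After op 6 (commit): HEAD=work@D [fix=A main=C work=D]
After op 7 (merge): HEAD=work@E [fix=A main=C work=E]
After op 8 (merge): HEAD=work@F [fix=A main=C work=F]
After op 9 (reset): HEAD=work@C [fix=A main=C work=C]
After op 10 (merge): HEAD=work@G [fix=A main=C work=G]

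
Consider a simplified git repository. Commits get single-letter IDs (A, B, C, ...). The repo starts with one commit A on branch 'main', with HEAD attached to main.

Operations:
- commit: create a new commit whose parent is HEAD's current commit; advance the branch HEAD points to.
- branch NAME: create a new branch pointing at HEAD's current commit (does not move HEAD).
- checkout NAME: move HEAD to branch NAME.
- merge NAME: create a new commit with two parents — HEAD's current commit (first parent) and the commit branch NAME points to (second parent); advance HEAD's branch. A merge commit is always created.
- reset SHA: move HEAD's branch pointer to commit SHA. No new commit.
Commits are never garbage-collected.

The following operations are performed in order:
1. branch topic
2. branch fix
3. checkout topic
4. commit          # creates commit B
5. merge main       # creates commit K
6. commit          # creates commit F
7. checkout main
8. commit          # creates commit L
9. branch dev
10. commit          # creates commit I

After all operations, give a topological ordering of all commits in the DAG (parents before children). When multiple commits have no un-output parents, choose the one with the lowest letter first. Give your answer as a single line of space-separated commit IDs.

After op 1 (branch): HEAD=main@A [main=A topic=A]
After op 2 (branch): HEAD=main@A [fix=A main=A topic=A]
After op 3 (checkout): HEAD=topic@A [fix=A main=A topic=A]
After op 4 (commit): HEAD=topic@B [fix=A main=A topic=B]
After op 5 (merge): HEAD=topic@K [fix=A main=A topic=K]
After op 6 (commit): HEAD=topic@F [fix=A main=A topic=F]
After op 7 (checkout): HEAD=main@A [fix=A main=A topic=F]
After op 8 (commit): HEAD=main@L [fix=A main=L topic=F]
After op 9 (branch): HEAD=main@L [dev=L fix=A main=L topic=F]
After op 10 (commit): HEAD=main@I [dev=L fix=A main=I topic=F]
commit A: parents=[]
commit B: parents=['A']
commit F: parents=['K']
commit I: parents=['L']
commit K: parents=['B', 'A']
commit L: parents=['A']

Answer: A B K F L I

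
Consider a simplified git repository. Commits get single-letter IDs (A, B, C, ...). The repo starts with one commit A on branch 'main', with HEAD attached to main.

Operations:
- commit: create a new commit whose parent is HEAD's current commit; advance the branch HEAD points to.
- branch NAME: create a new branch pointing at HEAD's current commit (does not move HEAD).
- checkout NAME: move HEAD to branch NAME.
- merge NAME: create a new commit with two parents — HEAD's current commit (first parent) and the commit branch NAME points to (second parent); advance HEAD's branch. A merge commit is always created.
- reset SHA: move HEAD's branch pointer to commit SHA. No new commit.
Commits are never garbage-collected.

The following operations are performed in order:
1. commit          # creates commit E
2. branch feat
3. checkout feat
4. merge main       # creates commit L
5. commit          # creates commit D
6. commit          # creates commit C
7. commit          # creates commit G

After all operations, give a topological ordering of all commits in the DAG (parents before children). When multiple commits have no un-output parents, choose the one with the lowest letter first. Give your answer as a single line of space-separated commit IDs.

After op 1 (commit): HEAD=main@E [main=E]
After op 2 (branch): HEAD=main@E [feat=E main=E]
After op 3 (checkout): HEAD=feat@E [feat=E main=E]
After op 4 (merge): HEAD=feat@L [feat=L main=E]
After op 5 (commit): HEAD=feat@D [feat=D main=E]
After op 6 (commit): HEAD=feat@C [feat=C main=E]
After op 7 (commit): HEAD=feat@G [feat=G main=E]
commit A: parents=[]
commit C: parents=['D']
commit D: parents=['L']
commit E: parents=['A']
commit G: parents=['C']
commit L: parents=['E', 'E']

Answer: A E L D C G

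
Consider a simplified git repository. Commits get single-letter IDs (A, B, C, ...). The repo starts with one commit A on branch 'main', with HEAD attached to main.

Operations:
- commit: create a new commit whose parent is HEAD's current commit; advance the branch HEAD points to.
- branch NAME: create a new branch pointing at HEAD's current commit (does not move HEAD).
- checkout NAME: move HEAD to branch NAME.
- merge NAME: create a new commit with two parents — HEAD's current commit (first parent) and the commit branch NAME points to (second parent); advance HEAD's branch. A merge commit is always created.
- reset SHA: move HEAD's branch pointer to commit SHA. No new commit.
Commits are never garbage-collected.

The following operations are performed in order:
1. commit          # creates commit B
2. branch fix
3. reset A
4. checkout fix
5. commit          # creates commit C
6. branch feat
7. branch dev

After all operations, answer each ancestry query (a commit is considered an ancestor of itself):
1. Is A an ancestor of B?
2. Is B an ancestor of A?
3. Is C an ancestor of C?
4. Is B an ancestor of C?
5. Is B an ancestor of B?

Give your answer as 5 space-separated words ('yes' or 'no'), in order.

After op 1 (commit): HEAD=main@B [main=B]
After op 2 (branch): HEAD=main@B [fix=B main=B]
After op 3 (reset): HEAD=main@A [fix=B main=A]
After op 4 (checkout): HEAD=fix@B [fix=B main=A]
After op 5 (commit): HEAD=fix@C [fix=C main=A]
After op 6 (branch): HEAD=fix@C [feat=C fix=C main=A]
After op 7 (branch): HEAD=fix@C [dev=C feat=C fix=C main=A]
ancestors(B) = {A,B}; A in? yes
ancestors(A) = {A}; B in? no
ancestors(C) = {A,B,C}; C in? yes
ancestors(C) = {A,B,C}; B in? yes
ancestors(B) = {A,B}; B in? yes

Answer: yes no yes yes yes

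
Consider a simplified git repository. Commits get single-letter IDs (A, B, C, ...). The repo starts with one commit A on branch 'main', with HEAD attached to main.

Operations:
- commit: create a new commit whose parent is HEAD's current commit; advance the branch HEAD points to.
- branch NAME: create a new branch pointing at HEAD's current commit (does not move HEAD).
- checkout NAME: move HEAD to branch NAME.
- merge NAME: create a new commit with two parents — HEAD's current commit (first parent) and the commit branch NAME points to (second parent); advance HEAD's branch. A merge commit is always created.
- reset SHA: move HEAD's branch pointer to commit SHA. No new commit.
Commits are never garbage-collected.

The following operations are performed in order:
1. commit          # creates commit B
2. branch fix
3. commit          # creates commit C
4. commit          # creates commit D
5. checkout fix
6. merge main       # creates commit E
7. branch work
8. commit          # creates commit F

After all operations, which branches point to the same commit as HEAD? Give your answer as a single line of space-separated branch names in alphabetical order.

Answer: fix

Derivation:
After op 1 (commit): HEAD=main@B [main=B]
After op 2 (branch): HEAD=main@B [fix=B main=B]
After op 3 (commit): HEAD=main@C [fix=B main=C]
After op 4 (commit): HEAD=main@D [fix=B main=D]
After op 5 (checkout): HEAD=fix@B [fix=B main=D]
After op 6 (merge): HEAD=fix@E [fix=E main=D]
After op 7 (branch): HEAD=fix@E [fix=E main=D work=E]
After op 8 (commit): HEAD=fix@F [fix=F main=D work=E]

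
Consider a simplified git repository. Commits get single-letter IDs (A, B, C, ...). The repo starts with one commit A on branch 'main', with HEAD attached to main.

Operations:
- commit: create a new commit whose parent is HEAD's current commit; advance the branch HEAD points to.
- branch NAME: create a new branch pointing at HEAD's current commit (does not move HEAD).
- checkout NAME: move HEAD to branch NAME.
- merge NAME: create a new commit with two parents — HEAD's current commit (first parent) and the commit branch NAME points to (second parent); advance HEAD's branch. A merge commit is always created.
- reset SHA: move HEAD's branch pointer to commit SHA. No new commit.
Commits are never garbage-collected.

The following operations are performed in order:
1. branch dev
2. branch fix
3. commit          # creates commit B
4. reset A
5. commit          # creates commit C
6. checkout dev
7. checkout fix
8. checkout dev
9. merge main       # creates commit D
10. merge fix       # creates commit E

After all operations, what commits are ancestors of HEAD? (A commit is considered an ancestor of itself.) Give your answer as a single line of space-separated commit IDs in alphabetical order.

After op 1 (branch): HEAD=main@A [dev=A main=A]
After op 2 (branch): HEAD=main@A [dev=A fix=A main=A]
After op 3 (commit): HEAD=main@B [dev=A fix=A main=B]
After op 4 (reset): HEAD=main@A [dev=A fix=A main=A]
After op 5 (commit): HEAD=main@C [dev=A fix=A main=C]
After op 6 (checkout): HEAD=dev@A [dev=A fix=A main=C]
After op 7 (checkout): HEAD=fix@A [dev=A fix=A main=C]
After op 8 (checkout): HEAD=dev@A [dev=A fix=A main=C]
After op 9 (merge): HEAD=dev@D [dev=D fix=A main=C]
After op 10 (merge): HEAD=dev@E [dev=E fix=A main=C]

Answer: A C D E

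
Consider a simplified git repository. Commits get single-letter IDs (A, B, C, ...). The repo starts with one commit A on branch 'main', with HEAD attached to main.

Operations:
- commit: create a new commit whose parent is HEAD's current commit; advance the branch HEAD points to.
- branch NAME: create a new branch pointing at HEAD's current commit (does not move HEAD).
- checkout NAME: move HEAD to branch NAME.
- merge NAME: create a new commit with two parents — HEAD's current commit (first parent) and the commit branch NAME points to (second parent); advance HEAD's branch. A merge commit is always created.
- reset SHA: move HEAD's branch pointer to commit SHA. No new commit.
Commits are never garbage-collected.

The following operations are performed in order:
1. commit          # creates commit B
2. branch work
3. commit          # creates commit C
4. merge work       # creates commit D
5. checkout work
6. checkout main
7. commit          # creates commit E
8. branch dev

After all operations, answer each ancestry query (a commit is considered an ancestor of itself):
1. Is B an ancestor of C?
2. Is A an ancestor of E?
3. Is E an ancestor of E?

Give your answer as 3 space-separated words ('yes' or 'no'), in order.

After op 1 (commit): HEAD=main@B [main=B]
After op 2 (branch): HEAD=main@B [main=B work=B]
After op 3 (commit): HEAD=main@C [main=C work=B]
After op 4 (merge): HEAD=main@D [main=D work=B]
After op 5 (checkout): HEAD=work@B [main=D work=B]
After op 6 (checkout): HEAD=main@D [main=D work=B]
After op 7 (commit): HEAD=main@E [main=E work=B]
After op 8 (branch): HEAD=main@E [dev=E main=E work=B]
ancestors(C) = {A,B,C}; B in? yes
ancestors(E) = {A,B,C,D,E}; A in? yes
ancestors(E) = {A,B,C,D,E}; E in? yes

Answer: yes yes yes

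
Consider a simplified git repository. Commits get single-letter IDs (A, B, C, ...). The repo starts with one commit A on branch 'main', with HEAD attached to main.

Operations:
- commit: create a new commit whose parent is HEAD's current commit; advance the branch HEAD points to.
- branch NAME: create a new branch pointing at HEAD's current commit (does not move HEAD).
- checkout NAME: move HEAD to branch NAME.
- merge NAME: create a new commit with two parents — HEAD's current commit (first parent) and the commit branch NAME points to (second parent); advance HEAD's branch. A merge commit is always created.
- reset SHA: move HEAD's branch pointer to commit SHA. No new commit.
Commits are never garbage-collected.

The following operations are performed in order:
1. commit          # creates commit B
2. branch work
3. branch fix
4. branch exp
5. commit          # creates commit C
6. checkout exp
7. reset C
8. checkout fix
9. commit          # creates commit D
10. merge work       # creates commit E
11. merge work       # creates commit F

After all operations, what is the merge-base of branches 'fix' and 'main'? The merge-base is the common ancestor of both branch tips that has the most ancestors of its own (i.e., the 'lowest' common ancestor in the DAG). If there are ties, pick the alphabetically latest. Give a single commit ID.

Answer: B

Derivation:
After op 1 (commit): HEAD=main@B [main=B]
After op 2 (branch): HEAD=main@B [main=B work=B]
After op 3 (branch): HEAD=main@B [fix=B main=B work=B]
After op 4 (branch): HEAD=main@B [exp=B fix=B main=B work=B]
After op 5 (commit): HEAD=main@C [exp=B fix=B main=C work=B]
After op 6 (checkout): HEAD=exp@B [exp=B fix=B main=C work=B]
After op 7 (reset): HEAD=exp@C [exp=C fix=B main=C work=B]
After op 8 (checkout): HEAD=fix@B [exp=C fix=B main=C work=B]
After op 9 (commit): HEAD=fix@D [exp=C fix=D main=C work=B]
After op 10 (merge): HEAD=fix@E [exp=C fix=E main=C work=B]
After op 11 (merge): HEAD=fix@F [exp=C fix=F main=C work=B]
ancestors(fix=F): ['A', 'B', 'D', 'E', 'F']
ancestors(main=C): ['A', 'B', 'C']
common: ['A', 'B']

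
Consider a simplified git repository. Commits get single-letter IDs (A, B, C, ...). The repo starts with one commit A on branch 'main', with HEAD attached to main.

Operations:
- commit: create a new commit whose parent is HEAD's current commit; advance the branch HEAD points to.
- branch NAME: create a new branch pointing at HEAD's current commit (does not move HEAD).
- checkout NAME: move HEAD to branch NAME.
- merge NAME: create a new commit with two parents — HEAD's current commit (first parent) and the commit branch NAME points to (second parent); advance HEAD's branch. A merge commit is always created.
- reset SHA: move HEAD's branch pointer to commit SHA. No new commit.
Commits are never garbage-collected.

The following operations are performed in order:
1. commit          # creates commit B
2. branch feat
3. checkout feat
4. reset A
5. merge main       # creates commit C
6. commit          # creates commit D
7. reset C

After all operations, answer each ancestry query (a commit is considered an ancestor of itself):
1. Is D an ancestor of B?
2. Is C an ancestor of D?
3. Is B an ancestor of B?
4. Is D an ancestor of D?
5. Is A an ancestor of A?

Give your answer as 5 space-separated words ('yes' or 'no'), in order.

Answer: no yes yes yes yes

Derivation:
After op 1 (commit): HEAD=main@B [main=B]
After op 2 (branch): HEAD=main@B [feat=B main=B]
After op 3 (checkout): HEAD=feat@B [feat=B main=B]
After op 4 (reset): HEAD=feat@A [feat=A main=B]
After op 5 (merge): HEAD=feat@C [feat=C main=B]
After op 6 (commit): HEAD=feat@D [feat=D main=B]
After op 7 (reset): HEAD=feat@C [feat=C main=B]
ancestors(B) = {A,B}; D in? no
ancestors(D) = {A,B,C,D}; C in? yes
ancestors(B) = {A,B}; B in? yes
ancestors(D) = {A,B,C,D}; D in? yes
ancestors(A) = {A}; A in? yes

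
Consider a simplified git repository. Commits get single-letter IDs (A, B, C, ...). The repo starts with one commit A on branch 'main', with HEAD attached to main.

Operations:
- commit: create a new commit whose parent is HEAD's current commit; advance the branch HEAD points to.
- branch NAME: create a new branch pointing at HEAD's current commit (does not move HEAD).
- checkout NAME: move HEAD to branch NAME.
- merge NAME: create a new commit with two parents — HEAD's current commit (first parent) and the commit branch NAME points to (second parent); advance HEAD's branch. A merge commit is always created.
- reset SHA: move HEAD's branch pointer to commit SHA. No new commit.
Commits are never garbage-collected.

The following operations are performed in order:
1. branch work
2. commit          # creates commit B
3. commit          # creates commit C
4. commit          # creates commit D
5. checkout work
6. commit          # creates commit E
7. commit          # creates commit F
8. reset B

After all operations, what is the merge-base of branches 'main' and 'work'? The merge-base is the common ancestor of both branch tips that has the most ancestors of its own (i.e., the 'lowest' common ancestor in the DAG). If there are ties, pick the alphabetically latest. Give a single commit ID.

Answer: B

Derivation:
After op 1 (branch): HEAD=main@A [main=A work=A]
After op 2 (commit): HEAD=main@B [main=B work=A]
After op 3 (commit): HEAD=main@C [main=C work=A]
After op 4 (commit): HEAD=main@D [main=D work=A]
After op 5 (checkout): HEAD=work@A [main=D work=A]
After op 6 (commit): HEAD=work@E [main=D work=E]
After op 7 (commit): HEAD=work@F [main=D work=F]
After op 8 (reset): HEAD=work@B [main=D work=B]
ancestors(main=D): ['A', 'B', 'C', 'D']
ancestors(work=B): ['A', 'B']
common: ['A', 'B']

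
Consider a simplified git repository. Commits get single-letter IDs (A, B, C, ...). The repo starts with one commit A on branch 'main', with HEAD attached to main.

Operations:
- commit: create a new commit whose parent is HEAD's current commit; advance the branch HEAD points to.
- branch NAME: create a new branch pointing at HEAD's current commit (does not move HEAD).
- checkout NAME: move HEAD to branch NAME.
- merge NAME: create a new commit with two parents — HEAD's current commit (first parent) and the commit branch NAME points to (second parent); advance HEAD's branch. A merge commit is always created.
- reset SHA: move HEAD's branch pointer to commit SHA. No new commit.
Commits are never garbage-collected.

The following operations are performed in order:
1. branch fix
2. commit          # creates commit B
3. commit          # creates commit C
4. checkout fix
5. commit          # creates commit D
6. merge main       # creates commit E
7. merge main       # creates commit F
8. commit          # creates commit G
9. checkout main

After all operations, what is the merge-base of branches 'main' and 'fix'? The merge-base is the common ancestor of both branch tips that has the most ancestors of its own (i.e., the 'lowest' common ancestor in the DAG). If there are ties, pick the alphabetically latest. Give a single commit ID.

Answer: C

Derivation:
After op 1 (branch): HEAD=main@A [fix=A main=A]
After op 2 (commit): HEAD=main@B [fix=A main=B]
After op 3 (commit): HEAD=main@C [fix=A main=C]
After op 4 (checkout): HEAD=fix@A [fix=A main=C]
After op 5 (commit): HEAD=fix@D [fix=D main=C]
After op 6 (merge): HEAD=fix@E [fix=E main=C]
After op 7 (merge): HEAD=fix@F [fix=F main=C]
After op 8 (commit): HEAD=fix@G [fix=G main=C]
After op 9 (checkout): HEAD=main@C [fix=G main=C]
ancestors(main=C): ['A', 'B', 'C']
ancestors(fix=G): ['A', 'B', 'C', 'D', 'E', 'F', 'G']
common: ['A', 'B', 'C']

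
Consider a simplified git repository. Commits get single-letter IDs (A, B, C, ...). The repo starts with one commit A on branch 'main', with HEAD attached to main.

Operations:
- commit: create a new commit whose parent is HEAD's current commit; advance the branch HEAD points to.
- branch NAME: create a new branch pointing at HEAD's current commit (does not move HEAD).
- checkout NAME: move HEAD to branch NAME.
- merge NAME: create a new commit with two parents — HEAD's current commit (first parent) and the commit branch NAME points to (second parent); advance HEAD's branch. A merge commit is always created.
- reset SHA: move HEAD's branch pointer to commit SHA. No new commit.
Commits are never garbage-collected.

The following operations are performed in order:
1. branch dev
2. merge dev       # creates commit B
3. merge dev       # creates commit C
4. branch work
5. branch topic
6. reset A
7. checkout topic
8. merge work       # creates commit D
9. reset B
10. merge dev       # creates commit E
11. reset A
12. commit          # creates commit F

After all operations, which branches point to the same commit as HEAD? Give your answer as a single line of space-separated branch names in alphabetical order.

After op 1 (branch): HEAD=main@A [dev=A main=A]
After op 2 (merge): HEAD=main@B [dev=A main=B]
After op 3 (merge): HEAD=main@C [dev=A main=C]
After op 4 (branch): HEAD=main@C [dev=A main=C work=C]
After op 5 (branch): HEAD=main@C [dev=A main=C topic=C work=C]
After op 6 (reset): HEAD=main@A [dev=A main=A topic=C work=C]
After op 7 (checkout): HEAD=topic@C [dev=A main=A topic=C work=C]
After op 8 (merge): HEAD=topic@D [dev=A main=A topic=D work=C]
After op 9 (reset): HEAD=topic@B [dev=A main=A topic=B work=C]
After op 10 (merge): HEAD=topic@E [dev=A main=A topic=E work=C]
After op 11 (reset): HEAD=topic@A [dev=A main=A topic=A work=C]
After op 12 (commit): HEAD=topic@F [dev=A main=A topic=F work=C]

Answer: topic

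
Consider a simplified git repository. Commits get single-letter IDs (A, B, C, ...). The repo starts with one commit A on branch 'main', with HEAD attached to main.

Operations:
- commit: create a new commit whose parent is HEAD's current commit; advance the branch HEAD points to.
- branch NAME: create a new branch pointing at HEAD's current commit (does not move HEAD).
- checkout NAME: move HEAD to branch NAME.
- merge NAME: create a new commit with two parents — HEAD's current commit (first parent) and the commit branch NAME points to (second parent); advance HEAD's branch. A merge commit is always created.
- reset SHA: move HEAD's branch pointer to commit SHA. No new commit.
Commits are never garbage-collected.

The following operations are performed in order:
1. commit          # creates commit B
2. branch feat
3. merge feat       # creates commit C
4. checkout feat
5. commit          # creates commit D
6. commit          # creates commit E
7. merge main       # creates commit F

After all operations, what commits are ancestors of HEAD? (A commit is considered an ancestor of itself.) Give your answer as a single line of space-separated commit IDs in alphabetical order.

After op 1 (commit): HEAD=main@B [main=B]
After op 2 (branch): HEAD=main@B [feat=B main=B]
After op 3 (merge): HEAD=main@C [feat=B main=C]
After op 4 (checkout): HEAD=feat@B [feat=B main=C]
After op 5 (commit): HEAD=feat@D [feat=D main=C]
After op 6 (commit): HEAD=feat@E [feat=E main=C]
After op 7 (merge): HEAD=feat@F [feat=F main=C]

Answer: A B C D E F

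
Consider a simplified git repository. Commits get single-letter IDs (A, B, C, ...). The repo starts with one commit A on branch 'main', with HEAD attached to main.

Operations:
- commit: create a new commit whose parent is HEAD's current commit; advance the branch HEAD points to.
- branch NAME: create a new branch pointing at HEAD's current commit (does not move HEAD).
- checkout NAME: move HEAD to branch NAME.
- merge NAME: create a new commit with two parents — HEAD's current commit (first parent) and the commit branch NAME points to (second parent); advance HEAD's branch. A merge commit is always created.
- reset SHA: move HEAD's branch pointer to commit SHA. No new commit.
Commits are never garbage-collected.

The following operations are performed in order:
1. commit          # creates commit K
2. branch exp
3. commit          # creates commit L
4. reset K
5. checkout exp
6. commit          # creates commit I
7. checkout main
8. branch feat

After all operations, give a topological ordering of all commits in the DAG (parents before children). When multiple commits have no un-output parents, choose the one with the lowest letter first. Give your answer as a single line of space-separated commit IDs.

Answer: A K I L

Derivation:
After op 1 (commit): HEAD=main@K [main=K]
After op 2 (branch): HEAD=main@K [exp=K main=K]
After op 3 (commit): HEAD=main@L [exp=K main=L]
After op 4 (reset): HEAD=main@K [exp=K main=K]
After op 5 (checkout): HEAD=exp@K [exp=K main=K]
After op 6 (commit): HEAD=exp@I [exp=I main=K]
After op 7 (checkout): HEAD=main@K [exp=I main=K]
After op 8 (branch): HEAD=main@K [exp=I feat=K main=K]
commit A: parents=[]
commit I: parents=['K']
commit K: parents=['A']
commit L: parents=['K']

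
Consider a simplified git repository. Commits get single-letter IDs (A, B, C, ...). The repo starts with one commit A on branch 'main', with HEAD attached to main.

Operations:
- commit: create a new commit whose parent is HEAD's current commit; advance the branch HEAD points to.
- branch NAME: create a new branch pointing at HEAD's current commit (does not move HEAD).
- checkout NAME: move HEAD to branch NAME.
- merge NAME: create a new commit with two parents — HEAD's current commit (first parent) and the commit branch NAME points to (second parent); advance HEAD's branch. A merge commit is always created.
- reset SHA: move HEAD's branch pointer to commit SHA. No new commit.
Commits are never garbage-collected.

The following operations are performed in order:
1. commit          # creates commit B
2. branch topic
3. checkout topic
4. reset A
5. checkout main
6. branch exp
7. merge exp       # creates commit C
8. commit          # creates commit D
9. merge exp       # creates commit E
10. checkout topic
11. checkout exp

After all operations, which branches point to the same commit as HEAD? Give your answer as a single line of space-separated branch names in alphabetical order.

After op 1 (commit): HEAD=main@B [main=B]
After op 2 (branch): HEAD=main@B [main=B topic=B]
After op 3 (checkout): HEAD=topic@B [main=B topic=B]
After op 4 (reset): HEAD=topic@A [main=B topic=A]
After op 5 (checkout): HEAD=main@B [main=B topic=A]
After op 6 (branch): HEAD=main@B [exp=B main=B topic=A]
After op 7 (merge): HEAD=main@C [exp=B main=C topic=A]
After op 8 (commit): HEAD=main@D [exp=B main=D topic=A]
After op 9 (merge): HEAD=main@E [exp=B main=E topic=A]
After op 10 (checkout): HEAD=topic@A [exp=B main=E topic=A]
After op 11 (checkout): HEAD=exp@B [exp=B main=E topic=A]

Answer: exp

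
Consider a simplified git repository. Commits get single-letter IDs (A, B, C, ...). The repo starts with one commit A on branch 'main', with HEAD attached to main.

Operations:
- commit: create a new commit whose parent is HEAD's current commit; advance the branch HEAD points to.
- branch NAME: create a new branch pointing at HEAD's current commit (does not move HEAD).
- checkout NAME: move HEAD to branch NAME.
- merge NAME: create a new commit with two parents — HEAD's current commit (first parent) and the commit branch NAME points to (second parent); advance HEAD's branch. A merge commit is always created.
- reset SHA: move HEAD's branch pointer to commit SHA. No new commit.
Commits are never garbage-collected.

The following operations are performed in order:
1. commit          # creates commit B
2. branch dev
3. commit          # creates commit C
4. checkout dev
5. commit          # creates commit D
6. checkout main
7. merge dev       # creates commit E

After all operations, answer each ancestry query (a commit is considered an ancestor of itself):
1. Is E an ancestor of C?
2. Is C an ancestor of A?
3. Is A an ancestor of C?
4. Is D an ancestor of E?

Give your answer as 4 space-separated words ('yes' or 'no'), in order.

After op 1 (commit): HEAD=main@B [main=B]
After op 2 (branch): HEAD=main@B [dev=B main=B]
After op 3 (commit): HEAD=main@C [dev=B main=C]
After op 4 (checkout): HEAD=dev@B [dev=B main=C]
After op 5 (commit): HEAD=dev@D [dev=D main=C]
After op 6 (checkout): HEAD=main@C [dev=D main=C]
After op 7 (merge): HEAD=main@E [dev=D main=E]
ancestors(C) = {A,B,C}; E in? no
ancestors(A) = {A}; C in? no
ancestors(C) = {A,B,C}; A in? yes
ancestors(E) = {A,B,C,D,E}; D in? yes

Answer: no no yes yes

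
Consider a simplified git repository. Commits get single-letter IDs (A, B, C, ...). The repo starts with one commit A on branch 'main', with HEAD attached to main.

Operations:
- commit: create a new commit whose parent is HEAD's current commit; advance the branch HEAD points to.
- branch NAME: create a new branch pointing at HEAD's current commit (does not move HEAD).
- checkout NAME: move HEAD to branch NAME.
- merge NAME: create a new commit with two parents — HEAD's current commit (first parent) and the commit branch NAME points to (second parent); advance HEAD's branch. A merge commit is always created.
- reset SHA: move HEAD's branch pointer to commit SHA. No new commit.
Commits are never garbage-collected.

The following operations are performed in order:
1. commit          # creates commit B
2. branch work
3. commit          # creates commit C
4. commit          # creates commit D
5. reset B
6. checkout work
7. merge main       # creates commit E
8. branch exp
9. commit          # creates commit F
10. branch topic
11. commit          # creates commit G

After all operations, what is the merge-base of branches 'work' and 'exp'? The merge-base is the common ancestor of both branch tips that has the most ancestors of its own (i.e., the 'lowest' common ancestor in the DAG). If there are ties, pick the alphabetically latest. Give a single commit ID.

Answer: E

Derivation:
After op 1 (commit): HEAD=main@B [main=B]
After op 2 (branch): HEAD=main@B [main=B work=B]
After op 3 (commit): HEAD=main@C [main=C work=B]
After op 4 (commit): HEAD=main@D [main=D work=B]
After op 5 (reset): HEAD=main@B [main=B work=B]
After op 6 (checkout): HEAD=work@B [main=B work=B]
After op 7 (merge): HEAD=work@E [main=B work=E]
After op 8 (branch): HEAD=work@E [exp=E main=B work=E]
After op 9 (commit): HEAD=work@F [exp=E main=B work=F]
After op 10 (branch): HEAD=work@F [exp=E main=B topic=F work=F]
After op 11 (commit): HEAD=work@G [exp=E main=B topic=F work=G]
ancestors(work=G): ['A', 'B', 'E', 'F', 'G']
ancestors(exp=E): ['A', 'B', 'E']
common: ['A', 'B', 'E']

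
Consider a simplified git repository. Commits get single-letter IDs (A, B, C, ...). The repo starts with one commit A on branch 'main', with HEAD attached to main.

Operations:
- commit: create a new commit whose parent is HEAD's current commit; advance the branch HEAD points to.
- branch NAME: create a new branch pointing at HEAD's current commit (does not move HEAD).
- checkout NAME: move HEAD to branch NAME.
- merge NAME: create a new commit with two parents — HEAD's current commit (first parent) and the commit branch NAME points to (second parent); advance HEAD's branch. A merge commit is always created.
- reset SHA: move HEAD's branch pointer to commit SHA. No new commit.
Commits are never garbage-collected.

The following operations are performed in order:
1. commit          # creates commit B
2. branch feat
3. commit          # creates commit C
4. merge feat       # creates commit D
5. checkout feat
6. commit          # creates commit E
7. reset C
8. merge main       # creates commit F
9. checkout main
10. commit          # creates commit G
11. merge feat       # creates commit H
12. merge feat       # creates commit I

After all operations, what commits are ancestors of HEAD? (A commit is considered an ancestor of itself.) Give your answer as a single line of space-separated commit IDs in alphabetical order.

Answer: A B C D F G H I

Derivation:
After op 1 (commit): HEAD=main@B [main=B]
After op 2 (branch): HEAD=main@B [feat=B main=B]
After op 3 (commit): HEAD=main@C [feat=B main=C]
After op 4 (merge): HEAD=main@D [feat=B main=D]
After op 5 (checkout): HEAD=feat@B [feat=B main=D]
After op 6 (commit): HEAD=feat@E [feat=E main=D]
After op 7 (reset): HEAD=feat@C [feat=C main=D]
After op 8 (merge): HEAD=feat@F [feat=F main=D]
After op 9 (checkout): HEAD=main@D [feat=F main=D]
After op 10 (commit): HEAD=main@G [feat=F main=G]
After op 11 (merge): HEAD=main@H [feat=F main=H]
After op 12 (merge): HEAD=main@I [feat=F main=I]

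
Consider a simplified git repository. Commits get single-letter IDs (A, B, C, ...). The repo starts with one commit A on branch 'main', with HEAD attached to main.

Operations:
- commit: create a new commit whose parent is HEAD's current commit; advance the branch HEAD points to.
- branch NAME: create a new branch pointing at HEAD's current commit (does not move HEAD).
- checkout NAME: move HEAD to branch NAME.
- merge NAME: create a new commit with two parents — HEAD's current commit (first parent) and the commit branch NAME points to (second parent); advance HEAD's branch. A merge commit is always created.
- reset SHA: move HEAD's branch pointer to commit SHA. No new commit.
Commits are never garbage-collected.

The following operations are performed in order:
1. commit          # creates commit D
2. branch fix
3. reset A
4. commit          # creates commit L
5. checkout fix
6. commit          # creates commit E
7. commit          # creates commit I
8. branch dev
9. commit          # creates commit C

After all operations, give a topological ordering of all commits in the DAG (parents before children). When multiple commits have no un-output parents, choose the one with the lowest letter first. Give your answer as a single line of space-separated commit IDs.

After op 1 (commit): HEAD=main@D [main=D]
After op 2 (branch): HEAD=main@D [fix=D main=D]
After op 3 (reset): HEAD=main@A [fix=D main=A]
After op 4 (commit): HEAD=main@L [fix=D main=L]
After op 5 (checkout): HEAD=fix@D [fix=D main=L]
After op 6 (commit): HEAD=fix@E [fix=E main=L]
After op 7 (commit): HEAD=fix@I [fix=I main=L]
After op 8 (branch): HEAD=fix@I [dev=I fix=I main=L]
After op 9 (commit): HEAD=fix@C [dev=I fix=C main=L]
commit A: parents=[]
commit C: parents=['I']
commit D: parents=['A']
commit E: parents=['D']
commit I: parents=['E']
commit L: parents=['A']

Answer: A D E I C L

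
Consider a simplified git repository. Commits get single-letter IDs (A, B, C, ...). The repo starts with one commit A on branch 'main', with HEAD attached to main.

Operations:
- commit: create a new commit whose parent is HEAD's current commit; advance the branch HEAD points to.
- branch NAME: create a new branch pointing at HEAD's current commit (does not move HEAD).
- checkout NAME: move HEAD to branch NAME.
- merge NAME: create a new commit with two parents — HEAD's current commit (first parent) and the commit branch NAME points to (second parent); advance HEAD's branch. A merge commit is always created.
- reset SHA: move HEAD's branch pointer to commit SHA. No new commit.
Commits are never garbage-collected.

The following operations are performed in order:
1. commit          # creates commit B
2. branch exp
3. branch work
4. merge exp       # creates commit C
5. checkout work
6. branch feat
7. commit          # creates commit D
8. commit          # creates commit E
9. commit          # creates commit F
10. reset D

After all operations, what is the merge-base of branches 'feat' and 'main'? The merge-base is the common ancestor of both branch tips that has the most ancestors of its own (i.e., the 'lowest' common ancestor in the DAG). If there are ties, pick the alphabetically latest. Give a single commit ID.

Answer: B

Derivation:
After op 1 (commit): HEAD=main@B [main=B]
After op 2 (branch): HEAD=main@B [exp=B main=B]
After op 3 (branch): HEAD=main@B [exp=B main=B work=B]
After op 4 (merge): HEAD=main@C [exp=B main=C work=B]
After op 5 (checkout): HEAD=work@B [exp=B main=C work=B]
After op 6 (branch): HEAD=work@B [exp=B feat=B main=C work=B]
After op 7 (commit): HEAD=work@D [exp=B feat=B main=C work=D]
After op 8 (commit): HEAD=work@E [exp=B feat=B main=C work=E]
After op 9 (commit): HEAD=work@F [exp=B feat=B main=C work=F]
After op 10 (reset): HEAD=work@D [exp=B feat=B main=C work=D]
ancestors(feat=B): ['A', 'B']
ancestors(main=C): ['A', 'B', 'C']
common: ['A', 'B']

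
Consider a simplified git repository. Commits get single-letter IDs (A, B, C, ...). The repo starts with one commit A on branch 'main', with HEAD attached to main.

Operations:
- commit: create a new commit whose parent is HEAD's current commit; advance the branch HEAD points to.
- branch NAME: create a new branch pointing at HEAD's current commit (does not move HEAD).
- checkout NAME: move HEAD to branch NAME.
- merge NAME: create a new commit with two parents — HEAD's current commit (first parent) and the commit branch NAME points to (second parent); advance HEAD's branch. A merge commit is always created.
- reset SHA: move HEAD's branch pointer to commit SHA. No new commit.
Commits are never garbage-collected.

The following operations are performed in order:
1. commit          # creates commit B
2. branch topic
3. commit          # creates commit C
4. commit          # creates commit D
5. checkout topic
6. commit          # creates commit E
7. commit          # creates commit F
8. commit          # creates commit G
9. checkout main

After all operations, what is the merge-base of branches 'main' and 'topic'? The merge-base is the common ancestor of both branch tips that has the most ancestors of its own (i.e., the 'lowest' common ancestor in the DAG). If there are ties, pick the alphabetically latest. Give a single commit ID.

Answer: B

Derivation:
After op 1 (commit): HEAD=main@B [main=B]
After op 2 (branch): HEAD=main@B [main=B topic=B]
After op 3 (commit): HEAD=main@C [main=C topic=B]
After op 4 (commit): HEAD=main@D [main=D topic=B]
After op 5 (checkout): HEAD=topic@B [main=D topic=B]
After op 6 (commit): HEAD=topic@E [main=D topic=E]
After op 7 (commit): HEAD=topic@F [main=D topic=F]
After op 8 (commit): HEAD=topic@G [main=D topic=G]
After op 9 (checkout): HEAD=main@D [main=D topic=G]
ancestors(main=D): ['A', 'B', 'C', 'D']
ancestors(topic=G): ['A', 'B', 'E', 'F', 'G']
common: ['A', 'B']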